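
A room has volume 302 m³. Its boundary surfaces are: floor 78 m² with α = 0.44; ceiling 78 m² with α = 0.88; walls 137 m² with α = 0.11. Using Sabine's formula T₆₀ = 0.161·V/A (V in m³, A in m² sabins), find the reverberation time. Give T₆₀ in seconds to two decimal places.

Summing Sᵢαᵢ: 78·0.44 + 78·0.88 + 137·0.11 = 118.03 m².
T₆₀ = 0.161 × 302 / 118.03 = 0.412 s.

0.41 s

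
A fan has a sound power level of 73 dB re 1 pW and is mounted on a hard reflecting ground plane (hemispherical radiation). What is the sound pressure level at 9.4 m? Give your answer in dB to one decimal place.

45.6 dB

The power spreads over a hemisphere of area 2π·r², so L_p = L_w − 10·log₁₀(2π·r²).
2π·r² = 555.2 m², 10·log₁₀ of that is 27.444 dB.
L_p = 73 − 27.444 = 45.56 dB.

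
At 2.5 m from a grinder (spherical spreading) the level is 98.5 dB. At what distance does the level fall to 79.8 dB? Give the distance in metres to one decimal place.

21.5 m

The 18.7 dB drop corresponds to a distance ratio of 10^(18.7/20) for a point source.
r₂ = 2.5·10^((98.5−79.8)/20) = 2.5·10^(18.7/20) = 21.52 m.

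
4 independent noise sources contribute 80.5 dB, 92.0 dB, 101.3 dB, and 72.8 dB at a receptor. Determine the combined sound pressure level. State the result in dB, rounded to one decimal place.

Incoherent sources combine by intensity addition: L_total = 10·log₁₀(Σ 10^(L_i/10)).
Σ 10^(L/10) = 10^(80.5/10) + 10^(92.0/10) + 10^(101.3/10) + 10^(72.8/10) = 1.521e+10.
L_total = 10·log₁₀(1.521e+10) = 101.82 dB.

101.8 dB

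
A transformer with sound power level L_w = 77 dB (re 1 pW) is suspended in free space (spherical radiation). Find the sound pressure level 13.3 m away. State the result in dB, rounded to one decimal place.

The power spreads over a sphere of area 4π·r², so L_p = L_w − 10·log₁₀(4π·r²).
4π·r² = 2223 m², 10·log₁₀ of that is 33.469 dB.
L_p = 77 − 33.469 = 43.53 dB.

43.5 dB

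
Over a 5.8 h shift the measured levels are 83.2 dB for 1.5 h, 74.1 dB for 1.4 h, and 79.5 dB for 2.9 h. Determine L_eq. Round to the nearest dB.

80 dB

Weight each interval's intensity by its duration and average over T = 5.8 h:
Σ tᵢ·10^(Lᵢ/10) = 1.5·10^(83.2/10) + 1.4·10^(74.1/10) + 2.9·10^(79.5/10) = 6.078e+08.
L_eq = 10·log₁₀(6.078e+08/5.8) = 80.20 dB.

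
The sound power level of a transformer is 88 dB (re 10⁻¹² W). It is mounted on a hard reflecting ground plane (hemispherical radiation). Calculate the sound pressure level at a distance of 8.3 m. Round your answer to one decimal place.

61.6 dB

Free-field hemispherical radiation: L_p = L_w − 10·log₁₀(2π·r²), r = 8.3 m.
2π·r² = 432.8 m², 10·log₁₀ of that is 26.363 dB.
L_p = 88 − 26.363 = 61.64 dB.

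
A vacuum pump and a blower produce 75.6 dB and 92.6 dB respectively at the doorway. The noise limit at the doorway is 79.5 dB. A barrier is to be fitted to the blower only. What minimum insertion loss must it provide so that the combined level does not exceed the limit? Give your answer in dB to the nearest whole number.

15 dB

Everything except the blower sums to 10^(75.6/10) = 3.631e+07 in linear terms, 75.60 dB.
The limit corresponds to 10^(79.5/10) = 8.913e+07; subtracting the fixed part leaves 5.282e+07 for the blower, i.e. 77.23 dB.
Required insertion loss = 92.6 − 77.23 = 15.37 dB.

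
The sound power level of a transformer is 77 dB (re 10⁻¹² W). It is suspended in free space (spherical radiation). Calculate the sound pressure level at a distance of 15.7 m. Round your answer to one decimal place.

42.1 dB

Free-field spherical radiation: L_p = L_w − 10·log₁₀(4π·r²), r = 15.7 m.
4π·r² = 3097 m², 10·log₁₀ of that is 34.910 dB.
L_p = 77 − 34.910 = 42.09 dB.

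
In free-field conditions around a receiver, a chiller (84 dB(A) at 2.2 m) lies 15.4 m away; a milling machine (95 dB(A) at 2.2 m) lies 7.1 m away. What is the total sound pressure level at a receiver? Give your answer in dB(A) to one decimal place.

84.9 dB(A)

Propagate each source to the receiver with L = L_ref − 20·log₁₀(r/r_ref), then add intensities.
chiller: 84 − 20·log₁₀(15.4/2.2) = 84 − 16.90 = 67.10 dB(A).
milling machine: 95 − 20·log₁₀(7.1/2.2) = 95 − 10.18 = 84.82 dB(A).
Σ 10^(L/10) = 3.087e+08 → L_total = 10·log₁₀(3.087e+08) = 84.90 dB(A).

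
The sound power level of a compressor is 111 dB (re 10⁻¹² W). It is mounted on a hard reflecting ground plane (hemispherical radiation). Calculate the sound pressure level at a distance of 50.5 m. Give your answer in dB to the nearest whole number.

L_p = L_w − 10·log₁₀(2π·r²) with r = 50.5 m.
2π·r² = 1.602e+04 m², 10·log₁₀ of that is 42.048 dB.
L_p = 111 − 42.048 = 68.95 dB.

69 dB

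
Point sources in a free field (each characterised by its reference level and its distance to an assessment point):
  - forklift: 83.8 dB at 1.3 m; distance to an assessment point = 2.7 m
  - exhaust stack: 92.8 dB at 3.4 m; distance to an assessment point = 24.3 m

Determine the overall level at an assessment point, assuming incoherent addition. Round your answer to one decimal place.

Apply inverse-square spreading to bring every level to the receiver, then sum 10^(L/10).
forklift: 83.8 − 20·log₁₀(2.7/1.3) = 83.8 − 6.35 = 77.45 dB.
exhaust stack: 92.8 − 20·log₁₀(24.3/3.4) = 92.8 − 17.08 = 75.72 dB.
Σ 10^(L/10) = 9.291e+07 → L_total = 10·log₁₀(9.291e+07) = 79.68 dB.

79.7 dB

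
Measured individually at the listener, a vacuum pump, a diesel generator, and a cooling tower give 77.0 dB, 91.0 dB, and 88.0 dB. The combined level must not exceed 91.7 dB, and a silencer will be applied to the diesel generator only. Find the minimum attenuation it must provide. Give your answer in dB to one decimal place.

Fixed contribution from the other sources: Σ 10^(L/10) = 10^(77.0/10) + 10^(88.0/10) = 6.811e+08 (88.33 dB).
To meet 91.7 dB overall, the treated diesel generator may contribute at most 10^(91.7/10) − 6.811e+08 = 7.980e+08, i.e. 89.02 dB.
So the diesel generator must be reduced from 91.0 to 89.02 dB: IL = 1.98 dB.

2.0 dB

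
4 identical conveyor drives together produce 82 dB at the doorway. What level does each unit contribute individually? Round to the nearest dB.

76 dB

For N identical incoherent sources L_total = L₁ + 10·log₁₀ N, so L₁ = 82 − 10·log₁₀(4) = 82 − 6.021.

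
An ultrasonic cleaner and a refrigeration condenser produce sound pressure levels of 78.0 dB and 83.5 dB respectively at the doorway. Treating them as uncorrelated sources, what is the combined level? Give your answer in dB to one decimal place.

84.6 dB

Incoherent sources combine by intensity addition: L_total = 10·log₁₀(Σ 10^(L_i/10)).
Σ 10^(L/10) = 10^(78.0/10) + 10^(83.5/10) = 2.870e+08.
L_total = 10·log₁₀(2.870e+08) = 84.58 dB.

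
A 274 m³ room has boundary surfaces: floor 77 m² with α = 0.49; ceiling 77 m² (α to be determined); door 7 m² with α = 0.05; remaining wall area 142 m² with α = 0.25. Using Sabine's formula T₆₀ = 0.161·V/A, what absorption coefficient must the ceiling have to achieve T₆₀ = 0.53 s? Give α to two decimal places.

A = 0.161·V/T₆₀ = 0.161·274/0.53 = 83.23 m² sabins.
Absorption from the other surfaces = 77·0.49 + 7·0.05 + 142·0.25 = 73.58 m², so the ceiling must supply 9.65 m² over 77 m².
α = 9.65/77 = 0.125.

0.13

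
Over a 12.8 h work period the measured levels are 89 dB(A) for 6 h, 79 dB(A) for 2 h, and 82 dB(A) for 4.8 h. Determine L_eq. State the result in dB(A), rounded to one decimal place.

The energy average is taken in the linear domain: L_eq = 10·log₁₀[(Σ tᵢ·10^(Lᵢ/10))/T], T = 12.8 h.
Σ tᵢ·10^(Lᵢ/10) = 6·10^(89/10) + 2·10^(79/10) + 4.8·10^(82/10) = 5.686e+09.
L_eq = 10·log₁₀(5.686e+09/12.8) = 86.48 dB(A).

86.5 dB(A)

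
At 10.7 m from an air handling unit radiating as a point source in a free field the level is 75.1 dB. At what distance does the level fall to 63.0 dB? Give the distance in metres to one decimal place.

Point-source spreading drops the level by 20·log₁₀(r₂/r₁); inverting, r₂/r₁ = 10^(ΔL/20).
r₂ = 10.7·10^((75.1−63.0)/20) = 10.7·10^(12.1/20) = 43.09 m.

43.1 m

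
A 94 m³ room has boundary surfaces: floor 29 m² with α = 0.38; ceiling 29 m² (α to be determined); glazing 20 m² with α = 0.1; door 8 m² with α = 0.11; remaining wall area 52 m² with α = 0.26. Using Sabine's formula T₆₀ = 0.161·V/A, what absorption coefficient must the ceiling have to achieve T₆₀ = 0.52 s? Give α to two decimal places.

A = 0.161·V/T₆₀ = 0.161·94/0.52 = 29.10 m² sabins.
Absorption from the other surfaces = 29·0.38 + 20·0.1 + 8·0.11 + 52·0.26 = 27.42 m², so the ceiling must supply 1.68 m² over 29 m².
α = 1.68/29 = 0.058.

0.06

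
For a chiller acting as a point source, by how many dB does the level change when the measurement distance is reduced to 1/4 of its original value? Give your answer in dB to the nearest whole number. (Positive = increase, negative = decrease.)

+12 dB

With spherical spreading the level changes by −20·log₁₀(r₂/r₁).
ΔL = −20·log₁₀(0.25) = +12.04 dB.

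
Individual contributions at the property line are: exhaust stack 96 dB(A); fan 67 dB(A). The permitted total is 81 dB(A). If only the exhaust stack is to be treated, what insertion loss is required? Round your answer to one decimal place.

15.2 dB

Fixed contribution from the other source: Σ 10^(L/10) = 10^(67/10) = 5.012e+06 (67.00 dB(A)).
To meet 81 dB(A) overall, the treated exhaust stack may contribute at most 10^(81/10) − 5.012e+06 = 1.209e+08, i.e. 80.82 dB(A).
So the exhaust stack must be reduced from 96 to 80.82 dB(A): IL = 15.18 dB.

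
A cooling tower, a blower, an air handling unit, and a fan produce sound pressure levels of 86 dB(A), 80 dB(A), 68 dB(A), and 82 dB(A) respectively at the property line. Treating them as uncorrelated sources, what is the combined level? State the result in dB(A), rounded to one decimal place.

88.2 dB(A)

For uncorrelated sources the intensities add, so convert each level to linear form, sum, and take 10·log₁₀ of the total.
Σ 10^(L/10) = 10^(86/10) + 10^(80/10) + 10^(68/10) + 10^(82/10) = 6.629e+08.
L_total = 10·log₁₀(6.629e+08) = 88.21 dB(A).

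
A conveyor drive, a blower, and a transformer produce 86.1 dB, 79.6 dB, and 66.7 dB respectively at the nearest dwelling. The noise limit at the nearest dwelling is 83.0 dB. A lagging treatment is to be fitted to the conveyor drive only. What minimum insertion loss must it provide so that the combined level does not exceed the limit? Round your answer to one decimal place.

5.9 dB

Everything except the conveyor drive sums to 10^(79.6/10) + 10^(66.7/10) = 9.588e+07 in linear terms, 79.82 dB.
The limit corresponds to 10^(83.0/10) = 1.995e+08; subtracting the fixed part leaves 1.036e+08 for the conveyor drive, i.e. 80.16 dB.
Required insertion loss = 86.1 − 80.16 = 5.94 dB.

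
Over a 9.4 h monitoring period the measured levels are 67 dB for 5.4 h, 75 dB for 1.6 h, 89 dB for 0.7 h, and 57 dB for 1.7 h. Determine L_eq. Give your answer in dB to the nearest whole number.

78 dB

Weight each interval's intensity by its duration and average over T = 9.4 h:
Σ tᵢ·10^(Lᵢ/10) = 5.4·10^(67/10) + 1.6·10^(75/10) + 0.7·10^(89/10) + 1.7·10^(57/10) = 6.345e+08.
L_eq = 10·log₁₀(6.345e+08/9.4) = 78.29 dB.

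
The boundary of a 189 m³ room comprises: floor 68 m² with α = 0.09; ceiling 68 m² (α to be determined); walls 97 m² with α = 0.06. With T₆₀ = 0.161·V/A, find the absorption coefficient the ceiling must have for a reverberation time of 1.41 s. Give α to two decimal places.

0.14

A = 0.161·V/T₆₀ = 0.161·189/1.41 = 21.58 m² sabins.
Absorption from the other surfaces = 68·0.09 + 97·0.06 = 11.94 m², so the ceiling must supply 9.64 m² over 68 m².
α = 9.64/68 = 0.142.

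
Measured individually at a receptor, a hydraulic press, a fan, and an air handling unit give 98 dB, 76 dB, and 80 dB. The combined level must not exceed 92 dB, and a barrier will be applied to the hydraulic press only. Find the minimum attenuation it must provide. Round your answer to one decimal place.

Everything except the hydraulic press sums to 10^(76/10) + 10^(80/10) = 1.398e+08 in linear terms, 81.46 dB.
To meet 92 dB overall, the treated hydraulic press may contribute at most 10^(92/10) − 1.398e+08 = 1.445e+09, i.e. 91.60 dB.
So the hydraulic press must be reduced from 98 to 91.60 dB: IL = 6.40 dB.

6.4 dB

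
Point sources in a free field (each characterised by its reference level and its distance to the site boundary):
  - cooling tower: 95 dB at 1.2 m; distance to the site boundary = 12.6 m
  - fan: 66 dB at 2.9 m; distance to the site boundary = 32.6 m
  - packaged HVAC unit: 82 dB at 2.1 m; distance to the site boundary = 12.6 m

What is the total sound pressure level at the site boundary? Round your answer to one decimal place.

75.2 dB

Apply inverse-square spreading to bring every level to the receiver, then sum 10^(L/10).
cooling tower: 95 − 20·log₁₀(12.6/1.2) = 95 − 20.42 = 74.58 dB.
fan: 66 − 20·log₁₀(32.6/2.9) = 66 − 21.02 = 44.98 dB.
packaged HVAC unit: 82 − 20·log₁₀(12.6/2.1) = 82 − 15.56 = 66.44 dB.
Σ 10^(L/10) = 3.312e+07 → L_total = 10·log₁₀(3.312e+07) = 75.20 dB.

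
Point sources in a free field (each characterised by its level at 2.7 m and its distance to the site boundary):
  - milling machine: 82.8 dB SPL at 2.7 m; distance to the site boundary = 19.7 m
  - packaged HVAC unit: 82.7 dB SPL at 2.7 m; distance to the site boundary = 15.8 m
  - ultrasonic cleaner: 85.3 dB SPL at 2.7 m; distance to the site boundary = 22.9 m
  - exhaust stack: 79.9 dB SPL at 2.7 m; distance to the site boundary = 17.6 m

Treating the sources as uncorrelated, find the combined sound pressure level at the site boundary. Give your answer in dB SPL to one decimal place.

Apply inverse-square spreading to bring every level to the receiver, then sum 10^(L/10).
milling machine: 82.8 − 20·log₁₀(19.7/2.7) = 82.8 − 17.26 = 65.54 dB SPL.
packaged HVAC unit: 82.7 − 20·log₁₀(15.8/2.7) = 82.7 − 15.35 = 67.35 dB SPL.
ultrasonic cleaner: 85.3 − 20·log₁₀(22.9/2.7) = 85.3 − 18.57 = 66.73 dB SPL.
exhaust stack: 79.9 − 20·log₁₀(17.6/2.7) = 79.9 − 16.28 = 63.62 dB SPL.
Σ 10^(L/10) = 1.603e+07 → L_total = 10·log₁₀(1.603e+07) = 72.05 dB SPL.

72.0 dB SPL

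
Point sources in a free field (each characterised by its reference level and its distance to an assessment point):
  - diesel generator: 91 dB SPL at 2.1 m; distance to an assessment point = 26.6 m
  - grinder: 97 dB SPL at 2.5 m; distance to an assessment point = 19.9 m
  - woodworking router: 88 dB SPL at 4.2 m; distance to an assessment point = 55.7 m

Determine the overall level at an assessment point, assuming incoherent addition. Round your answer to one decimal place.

First find each source's level at the receiver (point-source: −20·log₁₀(r/r_ref)), then combine on an intensity basis.
diesel generator: 91 − 20·log₁₀(26.6/2.1) = 91 − 22.05 = 68.95 dB SPL.
grinder: 97 − 20·log₁₀(19.9/2.5) = 97 − 18.02 = 78.98 dB SPL.
woodworking router: 88 − 20·log₁₀(55.7/4.2) = 88 − 22.45 = 65.55 dB SPL.
Σ 10^(L/10) = 9.053e+07 → L_total = 10·log₁₀(9.053e+07) = 79.57 dB SPL.

79.6 dB SPL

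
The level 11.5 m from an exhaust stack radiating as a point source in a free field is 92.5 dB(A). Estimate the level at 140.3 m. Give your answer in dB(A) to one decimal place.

Point-source attenuation: ΔL = 20·log₁₀(r₂/r₁) = 20·log₁₀(140.3/11.5) = 21.727 dB.
L₂ = 92.5 − 20·log₁₀(140.3/11.5) = 92.5 − 21.727 = 70.77 dB(A).

70.8 dB(A)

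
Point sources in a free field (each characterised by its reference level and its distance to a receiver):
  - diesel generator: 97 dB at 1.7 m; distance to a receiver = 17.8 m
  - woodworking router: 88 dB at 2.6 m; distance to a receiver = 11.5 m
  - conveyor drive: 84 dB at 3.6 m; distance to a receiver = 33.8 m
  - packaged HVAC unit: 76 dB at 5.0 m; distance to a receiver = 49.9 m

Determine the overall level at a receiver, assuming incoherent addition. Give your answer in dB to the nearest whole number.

79 dB

Propagate each source to the receiver with L = L_ref − 20·log₁₀(r/r_ref), then add intensities.
diesel generator: 97 − 20·log₁₀(17.8/1.7) = 97 − 20.40 = 76.60 dB.
woodworking router: 88 − 20·log₁₀(11.5/2.6) = 88 − 12.91 = 75.09 dB.
conveyor drive: 84 − 20·log₁₀(33.8/3.6) = 84 − 19.45 = 64.55 dB.
packaged HVAC unit: 76 − 20·log₁₀(49.9/5.0) = 76 − 19.98 = 56.02 dB.
Σ 10^(L/10) = 8.122e+07 → L_total = 10·log₁₀(8.122e+07) = 79.10 dB.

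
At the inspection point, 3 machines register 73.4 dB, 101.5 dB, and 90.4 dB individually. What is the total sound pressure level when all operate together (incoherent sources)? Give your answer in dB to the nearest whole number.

For uncorrelated sources the intensities add, so convert each level to linear form, sum, and take 10·log₁₀ of the total.
Σ 10^(L/10) = 10^(73.4/10) + 10^(101.5/10) + 10^(90.4/10) = 1.524e+10.
L_total = 10·log₁₀(1.524e+10) = 101.83 dB.

102 dB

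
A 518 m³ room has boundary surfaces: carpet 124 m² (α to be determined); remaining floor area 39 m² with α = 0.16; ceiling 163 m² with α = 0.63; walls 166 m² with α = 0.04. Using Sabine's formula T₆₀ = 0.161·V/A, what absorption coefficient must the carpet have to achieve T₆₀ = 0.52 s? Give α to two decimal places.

0.36

From T₆₀ = 0.161·V/A, the target T₆₀ = 0.52 s needs A = 0.161·518/0.52 = 160.38 m².
Absorption from the other surfaces = 39·0.16 + 163·0.63 + 166·0.04 = 115.57 m², so the carpet must supply 44.81 m² over 124 m².
α = 44.81/124 = 0.361.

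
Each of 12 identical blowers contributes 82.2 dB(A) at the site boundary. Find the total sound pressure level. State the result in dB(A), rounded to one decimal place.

L_total = L₁ + 10·log₁₀ N for N identical incoherent sources.
L_total = 82.2 + 10·log₁₀(12) = 82.2 + 10.792 = 92.99 dB(A).

93.0 dB(A)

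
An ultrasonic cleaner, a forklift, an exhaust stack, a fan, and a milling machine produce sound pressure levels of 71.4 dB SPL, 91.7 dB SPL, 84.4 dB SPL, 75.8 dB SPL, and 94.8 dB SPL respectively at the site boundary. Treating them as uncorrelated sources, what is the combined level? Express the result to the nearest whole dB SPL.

Incoherent sources combine by intensity addition: L_total = 10·log₁₀(Σ 10^(L_i/10)).
Σ 10^(L/10) = 10^(71.4/10) + 10^(91.7/10) + 10^(84.4/10) + 10^(75.8/10) + 10^(94.8/10) = 4.826e+09.
L_total = 10·log₁₀(4.826e+09) = 96.84 dB SPL.

97 dB SPL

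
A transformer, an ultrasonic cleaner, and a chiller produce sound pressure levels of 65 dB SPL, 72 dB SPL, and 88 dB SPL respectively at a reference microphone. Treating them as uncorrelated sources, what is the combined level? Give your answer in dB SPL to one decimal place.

For uncorrelated sources the intensities add, so convert each level to linear form, sum, and take 10·log₁₀ of the total.
Σ 10^(L/10) = 10^(65/10) + 10^(72/10) + 10^(88/10) = 6.500e+08.
L_total = 10·log₁₀(6.500e+08) = 88.13 dB SPL.

88.1 dB SPL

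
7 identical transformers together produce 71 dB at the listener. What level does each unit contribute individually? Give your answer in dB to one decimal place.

Dividing the total intensity by 7 lowers the level by 10·log₁₀ 7 = 8.451 dB: L₁ = 71 − 8.451.

62.5 dB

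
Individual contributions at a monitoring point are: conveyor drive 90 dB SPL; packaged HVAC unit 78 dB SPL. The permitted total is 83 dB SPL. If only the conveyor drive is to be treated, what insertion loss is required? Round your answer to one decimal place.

Fixed contribution from the other source: Σ 10^(L/10) = 10^(78/10) = 6.310e+07 (78.00 dB SPL).
To meet 83 dB SPL overall, the treated conveyor drive may contribute at most 10^(83/10) − 6.310e+07 = 1.364e+08, i.e. 81.35 dB SPL.
Required insertion loss = 90 − 81.35 = 8.65 dB.

8.7 dB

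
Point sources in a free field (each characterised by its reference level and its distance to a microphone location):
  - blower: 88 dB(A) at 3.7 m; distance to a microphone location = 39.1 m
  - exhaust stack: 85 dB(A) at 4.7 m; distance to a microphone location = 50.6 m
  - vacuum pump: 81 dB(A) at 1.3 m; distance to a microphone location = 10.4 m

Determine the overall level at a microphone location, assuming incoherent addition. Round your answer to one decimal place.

Apply inverse-square spreading to bring every level to the receiver, then sum 10^(L/10).
blower: 88 − 20·log₁₀(39.1/3.7) = 88 − 20.48 = 67.52 dB(A).
exhaust stack: 85 − 20·log₁₀(50.6/4.7) = 85 − 20.64 = 64.36 dB(A).
vacuum pump: 81 − 20·log₁₀(10.4/1.3) = 81 − 18.06 = 62.94 dB(A).
Σ 10^(L/10) = 1.035e+07 → L_total = 10·log₁₀(1.035e+07) = 70.15 dB(A).

70.1 dB(A)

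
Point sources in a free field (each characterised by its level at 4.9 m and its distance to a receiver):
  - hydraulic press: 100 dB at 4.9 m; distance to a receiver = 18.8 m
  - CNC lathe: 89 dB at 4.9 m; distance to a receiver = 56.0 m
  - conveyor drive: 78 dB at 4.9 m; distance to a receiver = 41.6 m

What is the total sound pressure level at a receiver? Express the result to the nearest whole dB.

Propagate each source to the receiver with L = L_ref − 20·log₁₀(r/r_ref), then add intensities.
hydraulic press: 100 − 20·log₁₀(18.8/4.9) = 100 − 11.68 = 88.32 dB.
CNC lathe: 89 − 20·log₁₀(56.0/4.9) = 89 − 21.16 = 67.84 dB.
conveyor drive: 78 − 20·log₁₀(41.6/4.9) = 78 − 18.58 = 59.42 dB.
Σ 10^(L/10) = 6.863e+08 → L_total = 10·log₁₀(6.863e+08) = 88.37 dB.

88 dB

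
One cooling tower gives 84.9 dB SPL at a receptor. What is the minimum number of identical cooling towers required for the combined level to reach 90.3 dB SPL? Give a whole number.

4

The shortfall is 90.3 − 84.9 = 5.4 dB, and N units add 10·log₁₀ N, so need 10·log₁₀ N ≥ 5.4.
N ≥ 10^(5.4/10) = 3.467, so N = 4.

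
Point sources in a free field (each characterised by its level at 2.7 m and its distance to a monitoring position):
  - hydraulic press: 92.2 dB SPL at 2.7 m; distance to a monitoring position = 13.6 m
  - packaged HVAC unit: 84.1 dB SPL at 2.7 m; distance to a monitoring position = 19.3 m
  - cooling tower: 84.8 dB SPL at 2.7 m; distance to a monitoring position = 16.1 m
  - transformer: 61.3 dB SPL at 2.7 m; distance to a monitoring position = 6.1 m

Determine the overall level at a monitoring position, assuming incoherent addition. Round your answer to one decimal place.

Propagate each source to the receiver with L = L_ref − 20·log₁₀(r/r_ref), then add intensities.
hydraulic press: 92.2 − 20·log₁₀(13.6/2.7) = 92.2 − 14.04 = 78.16 dB SPL.
packaged HVAC unit: 84.1 − 20·log₁₀(19.3/2.7) = 84.1 − 17.08 = 67.02 dB SPL.
cooling tower: 84.8 − 20·log₁₀(16.1/2.7) = 84.8 − 15.51 = 69.29 dB SPL.
transformer: 61.3 − 20·log₁₀(6.1/2.7) = 61.3 − 7.08 = 54.22 dB SPL.
Σ 10^(L/10) = 7.920e+07 → L_total = 10·log₁₀(7.920e+07) = 78.99 dB SPL.

79.0 dB SPL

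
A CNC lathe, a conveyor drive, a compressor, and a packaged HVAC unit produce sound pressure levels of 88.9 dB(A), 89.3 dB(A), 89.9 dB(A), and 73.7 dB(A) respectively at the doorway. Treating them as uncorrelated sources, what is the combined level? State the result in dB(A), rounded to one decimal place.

94.2 dB(A)

For uncorrelated sources the intensities add, so convert each level to linear form, sum, and take 10·log₁₀ of the total.
Σ 10^(L/10) = 10^(88.9/10) + 10^(89.3/10) + 10^(89.9/10) + 10^(73.7/10) = 2.628e+09.
L_total = 10·log₁₀(2.628e+09) = 94.20 dB(A).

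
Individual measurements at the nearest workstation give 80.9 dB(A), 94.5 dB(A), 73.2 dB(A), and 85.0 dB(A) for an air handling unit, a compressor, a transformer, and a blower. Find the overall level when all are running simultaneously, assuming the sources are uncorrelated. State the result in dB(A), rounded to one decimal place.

95.2 dB(A)

Incoherent sources combine by intensity addition: L_total = 10·log₁₀(Σ 10^(L_i/10)).
Σ 10^(L/10) = 10^(80.9/10) + 10^(94.5/10) + 10^(73.2/10) + 10^(85.0/10) = 3.279e+09.
L_total = 10·log₁₀(3.279e+09) = 95.16 dB(A).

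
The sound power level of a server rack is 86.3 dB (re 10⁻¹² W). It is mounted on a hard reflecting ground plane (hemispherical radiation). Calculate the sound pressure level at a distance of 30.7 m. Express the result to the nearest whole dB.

49 dB

L_p = L_w − 10·log₁₀(2π·r²) with r = 30.7 m.
2π·r² = 5922 m², 10·log₁₀ of that is 37.725 dB.
L_p = 86.3 − 37.725 = 48.58 dB.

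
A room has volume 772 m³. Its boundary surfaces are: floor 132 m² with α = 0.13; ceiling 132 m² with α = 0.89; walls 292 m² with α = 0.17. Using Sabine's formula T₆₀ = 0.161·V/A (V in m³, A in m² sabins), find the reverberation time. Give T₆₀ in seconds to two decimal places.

0.67 s

Total absorption A = 132·0.13 + 132·0.89 + 292·0.17 = 184.28 m² sabins.
T₆₀ = 0.161·V/A = 0.161·772/184.28 = 0.674 s.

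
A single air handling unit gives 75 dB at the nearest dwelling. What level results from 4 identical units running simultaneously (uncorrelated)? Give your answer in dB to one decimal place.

L_total = L₁ + 10·log₁₀ N for N identical incoherent sources.
L_total = 75 + 10·log₁₀(4) = 75 + 6.021 = 81.02 dB.

81.0 dB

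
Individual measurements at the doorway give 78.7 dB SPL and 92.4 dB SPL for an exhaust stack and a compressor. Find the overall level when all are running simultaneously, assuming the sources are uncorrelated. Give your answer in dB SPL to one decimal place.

92.6 dB SPL

For uncorrelated sources the intensities add, so convert each level to linear form, sum, and take 10·log₁₀ of the total.
Σ 10^(L/10) = 10^(78.7/10) + 10^(92.4/10) = 1.812e+09.
L_total = 10·log₁₀(1.812e+09) = 92.58 dB SPL.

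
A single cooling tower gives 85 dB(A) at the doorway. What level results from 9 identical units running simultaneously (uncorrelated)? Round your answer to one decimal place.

With 9 equal, uncorrelated contributions the intensity is 9× that of one unit, giving a rise of 10·log₁₀ 9.
L_total = 85 + 10·log₁₀(9) = 85 + 9.542 = 94.54 dB(A).

94.5 dB(A)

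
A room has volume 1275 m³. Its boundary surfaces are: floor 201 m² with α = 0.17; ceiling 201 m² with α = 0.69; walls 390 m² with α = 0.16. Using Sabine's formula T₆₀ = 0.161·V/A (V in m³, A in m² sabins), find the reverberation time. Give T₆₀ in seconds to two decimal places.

0.87 s

Total absorption A = 201·0.17 + 201·0.69 + 390·0.16 = 235.26 m² sabins.
T₆₀ = 0.161·V/A = 0.161·1275/235.26 = 0.873 s.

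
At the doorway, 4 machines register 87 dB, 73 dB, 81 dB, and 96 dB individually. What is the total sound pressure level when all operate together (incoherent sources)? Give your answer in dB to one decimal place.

96.7 dB

Incoherent sources combine by intensity addition: L_total = 10·log₁₀(Σ 10^(L_i/10)).
Σ 10^(L/10) = 10^(87/10) + 10^(73/10) + 10^(81/10) + 10^(96/10) = 4.628e+09.
L_total = 10·log₁₀(4.628e+09) = 96.65 dB.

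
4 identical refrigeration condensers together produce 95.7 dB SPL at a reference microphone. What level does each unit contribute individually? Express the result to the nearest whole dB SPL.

90 dB SPL

Dividing the total intensity by 4 lowers the level by 10·log₁₀ 4 = 6.021 dB: L₁ = 95.7 − 6.021.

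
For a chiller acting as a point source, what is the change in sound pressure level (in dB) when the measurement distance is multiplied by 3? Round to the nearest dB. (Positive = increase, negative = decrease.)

Point-source spreading: ΔL = −20·log₁₀(r₂/r₁).
ΔL = −20·log₁₀(3) = -9.54 dB.

-10 dB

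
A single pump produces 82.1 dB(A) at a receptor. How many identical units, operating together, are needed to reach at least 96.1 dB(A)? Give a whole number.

26

The shortfall is 96.1 − 82.1 = 14.0 dB, and N units add 10·log₁₀ N, so need 10·log₁₀ N ≥ 14.0.
N ≥ 10^(14.0/10) = 25.119, so N = 26.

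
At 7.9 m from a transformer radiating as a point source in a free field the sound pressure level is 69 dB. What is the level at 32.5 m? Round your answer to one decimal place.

Spherical spreading from a point source gives a 20·log₁₀(r₂/r₁) drop.
L₂ = 69 − 20·log₁₀(32.5/7.9) = 69 − 12.285 = 56.71 dB.

56.7 dB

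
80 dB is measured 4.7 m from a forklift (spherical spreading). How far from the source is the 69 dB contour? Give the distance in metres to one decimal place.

16.7 m

Point-source spreading drops the level by 20·log₁₀(r₂/r₁); inverting, r₂/r₁ = 10^(ΔL/20).
r₂ = 4.7·10^((80−69)/20) = 4.7·10^(11.0/20) = 16.68 m.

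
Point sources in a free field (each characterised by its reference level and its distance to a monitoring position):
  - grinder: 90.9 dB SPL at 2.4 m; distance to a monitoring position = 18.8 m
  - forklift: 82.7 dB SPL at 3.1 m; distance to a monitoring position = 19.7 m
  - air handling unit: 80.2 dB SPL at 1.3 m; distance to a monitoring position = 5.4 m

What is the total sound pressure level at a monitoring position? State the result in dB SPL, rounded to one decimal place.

Propagate each source to the receiver with L = L_ref − 20·log₁₀(r/r_ref), then add intensities.
grinder: 90.9 − 20·log₁₀(18.8/2.4) = 90.9 − 17.88 = 73.02 dB SPL.
forklift: 82.7 − 20·log₁₀(19.7/3.1) = 82.7 − 16.06 = 66.64 dB SPL.
air handling unit: 80.2 − 20·log₁₀(5.4/1.3) = 80.2 − 12.37 = 67.83 dB SPL.
Σ 10^(L/10) = 3.073e+07 → L_total = 10·log₁₀(3.073e+07) = 74.88 dB SPL.

74.9 dB SPL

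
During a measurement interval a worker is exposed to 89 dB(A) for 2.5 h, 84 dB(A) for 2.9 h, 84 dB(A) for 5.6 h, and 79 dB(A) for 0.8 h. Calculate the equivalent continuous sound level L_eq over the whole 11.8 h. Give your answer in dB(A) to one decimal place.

85.5 dB(A)

The energy average is taken in the linear domain: L_eq = 10·log₁₀[(Σ tᵢ·10^(Lᵢ/10))/T], T = 11.8 h.
Σ tᵢ·10^(Lᵢ/10) = 2.5·10^(89/10) + 2.9·10^(84/10) + 5.6·10^(84/10) + 0.8·10^(79/10) = 4.184e+09.
L_eq = 10·log₁₀(4.184e+09/11.8) = 85.50 dB(A).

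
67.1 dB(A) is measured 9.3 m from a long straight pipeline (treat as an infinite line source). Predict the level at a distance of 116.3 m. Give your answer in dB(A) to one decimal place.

Cylindrical spreading from a line source gives a 10·log₁₀(r₂/r₁) drop.
L₂ = 67.1 − 10·log₁₀(116.3/9.3) = 67.1 − 10.971 = 56.13 dB(A).

56.1 dB(A)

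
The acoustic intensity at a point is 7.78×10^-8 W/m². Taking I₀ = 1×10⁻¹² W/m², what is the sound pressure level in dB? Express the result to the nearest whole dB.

I/I₀ = 7.78×10^-8/10⁻¹² = 7.78×10^4, and L = 10·log₁₀(I/I₀).
L = 10·(0.8910 + 4) = 48.91 dB.

49 dB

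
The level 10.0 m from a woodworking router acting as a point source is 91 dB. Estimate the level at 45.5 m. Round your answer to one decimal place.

77.8 dB

For a point source, L₂ = L₁ − 20·log₁₀(r₂/r₁).
L₂ = 91 − 20·log₁₀(45.5/10.0) = 91 − 13.160 = 77.84 dB.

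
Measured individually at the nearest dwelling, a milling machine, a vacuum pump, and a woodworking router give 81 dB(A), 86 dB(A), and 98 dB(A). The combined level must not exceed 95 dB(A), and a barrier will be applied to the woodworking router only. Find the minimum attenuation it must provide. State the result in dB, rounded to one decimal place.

3.8 dB

Fixed contribution from the other sources: Σ 10^(L/10) = 10^(81/10) + 10^(86/10) = 5.240e+08 (87.19 dB(A)).
The limit corresponds to 10^(95/10) = 3.162e+09; subtracting the fixed part leaves 2.638e+09 for the woodworking router, i.e. 94.21 dB(A).
Required insertion loss = 98 − 94.21 = 3.79 dB.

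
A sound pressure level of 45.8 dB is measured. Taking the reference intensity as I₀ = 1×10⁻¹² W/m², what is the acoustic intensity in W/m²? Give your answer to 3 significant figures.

3.80e-08 W/m²

I/I₀ = 10^(45.8/10) = 3.802e+04, so I = 3.802e+04 × 10⁻¹² W/m².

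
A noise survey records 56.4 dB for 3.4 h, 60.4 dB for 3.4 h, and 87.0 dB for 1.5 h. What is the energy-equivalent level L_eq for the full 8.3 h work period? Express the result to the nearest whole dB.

Weight each interval's intensity by its duration and average over T = 8.3 h:
Σ tᵢ·10^(Lᵢ/10) = 3.4·10^(56.4/10) + 3.4·10^(60.4/10) + 1.5·10^(87.0/10) = 7.570e+08.
L_eq = 10·log₁₀(7.570e+08/8.3) = 79.60 dB.

80 dB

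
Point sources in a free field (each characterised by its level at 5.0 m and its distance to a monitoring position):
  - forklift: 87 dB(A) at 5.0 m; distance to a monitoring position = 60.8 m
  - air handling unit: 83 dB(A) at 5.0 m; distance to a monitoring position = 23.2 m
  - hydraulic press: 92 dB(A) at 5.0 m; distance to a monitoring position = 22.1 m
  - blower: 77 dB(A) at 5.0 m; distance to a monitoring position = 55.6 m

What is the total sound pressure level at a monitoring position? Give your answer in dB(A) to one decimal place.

First find each source's level at the receiver (point-source: −20·log₁₀(r/r_ref)), then combine on an intensity basis.
forklift: 87 − 20·log₁₀(60.8/5.0) = 87 − 21.70 = 65.30 dB(A).
air handling unit: 83 − 20·log₁₀(23.2/5.0) = 83 − 13.33 = 69.67 dB(A).
hydraulic press: 92 − 20·log₁₀(22.1/5.0) = 92 − 12.91 = 79.09 dB(A).
blower: 77 − 20·log₁₀(55.6/5.0) = 77 − 20.92 = 56.08 dB(A).
Σ 10^(L/10) = 9.419e+07 → L_total = 10·log₁₀(9.419e+07) = 79.74 dB(A).

79.7 dB(A)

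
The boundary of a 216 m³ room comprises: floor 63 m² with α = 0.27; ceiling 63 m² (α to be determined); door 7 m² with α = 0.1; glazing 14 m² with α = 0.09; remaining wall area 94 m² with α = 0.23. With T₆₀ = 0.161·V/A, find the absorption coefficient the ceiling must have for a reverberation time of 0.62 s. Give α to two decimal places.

0.25

A = 0.161·V/T₆₀ = 0.161·216/0.62 = 56.09 m² sabins.
Absorption from the other surfaces = 63·0.27 + 7·0.1 + 14·0.09 + 94·0.23 = 40.59 m², so the ceiling must supply 15.50 m² over 63 m².
α = 15.50/63 = 0.246.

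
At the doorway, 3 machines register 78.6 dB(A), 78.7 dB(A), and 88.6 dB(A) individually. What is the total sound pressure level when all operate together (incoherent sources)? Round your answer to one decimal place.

89.4 dB(A)

For uncorrelated sources the intensities add, so convert each level to linear form, sum, and take 10·log₁₀ of the total.
Σ 10^(L/10) = 10^(78.6/10) + 10^(78.7/10) + 10^(88.6/10) = 8.710e+08.
L_total = 10·log₁₀(8.710e+08) = 89.40 dB(A).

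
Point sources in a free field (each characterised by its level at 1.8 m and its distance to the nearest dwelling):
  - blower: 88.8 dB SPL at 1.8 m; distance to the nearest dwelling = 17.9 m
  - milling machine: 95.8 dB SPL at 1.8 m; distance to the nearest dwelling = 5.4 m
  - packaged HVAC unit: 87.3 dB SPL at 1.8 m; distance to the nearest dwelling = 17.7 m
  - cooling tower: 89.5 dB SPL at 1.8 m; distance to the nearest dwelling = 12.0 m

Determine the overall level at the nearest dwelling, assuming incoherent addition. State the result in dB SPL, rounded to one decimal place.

86.6 dB SPL

Apply inverse-square spreading to bring every level to the receiver, then sum 10^(L/10).
blower: 88.8 − 20·log₁₀(17.9/1.8) = 88.8 − 19.95 = 68.85 dB SPL.
milling machine: 95.8 − 20·log₁₀(5.4/1.8) = 95.8 − 9.54 = 86.26 dB SPL.
packaged HVAC unit: 87.3 − 20·log₁₀(17.7/1.8) = 87.3 − 19.85 = 67.45 dB SPL.
cooling tower: 89.5 − 20·log₁₀(12.0/1.8) = 89.5 − 16.48 = 73.02 dB SPL.
Σ 10^(L/10) = 4.557e+08 → L_total = 10·log₁₀(4.557e+08) = 86.59 dB SPL.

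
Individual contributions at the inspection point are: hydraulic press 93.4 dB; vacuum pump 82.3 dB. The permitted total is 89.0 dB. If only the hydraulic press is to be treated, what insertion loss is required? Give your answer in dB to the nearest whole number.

5 dB

Everything except the hydraulic press sums to 10^(82.3/10) = 1.698e+08 in linear terms, 82.30 dB.
The limit corresponds to 10^(89.0/10) = 7.943e+08; subtracting the fixed part leaves 6.245e+08 for the hydraulic press, i.e. 87.96 dB.
So the hydraulic press must be reduced from 93.4 to 87.96 dB: IL = 5.44 dB.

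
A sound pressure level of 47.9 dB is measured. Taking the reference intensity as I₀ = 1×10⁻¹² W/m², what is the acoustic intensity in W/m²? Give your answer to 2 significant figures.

6.2e-08 W/m²

I = I₀·10^(L/10) = 10⁻¹² × 10^(47.9/10) = 10^(-7.210).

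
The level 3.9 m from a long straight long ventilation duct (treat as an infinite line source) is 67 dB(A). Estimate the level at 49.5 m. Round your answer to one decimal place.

56.0 dB(A)

For a line source, L₂ = L₁ − 10·log₁₀(r₂/r₁).
L₂ = 67 − 10·log₁₀(49.5/3.9) = 67 − 11.035 = 55.96 dB(A).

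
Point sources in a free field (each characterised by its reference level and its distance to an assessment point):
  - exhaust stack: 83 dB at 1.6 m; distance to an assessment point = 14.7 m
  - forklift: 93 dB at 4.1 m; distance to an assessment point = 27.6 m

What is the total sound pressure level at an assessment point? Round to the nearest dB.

77 dB

Propagate each source to the receiver with L = L_ref − 20·log₁₀(r/r_ref), then add intensities.
exhaust stack: 83 − 20·log₁₀(14.7/1.6) = 83 − 19.26 = 63.74 dB.
forklift: 93 − 20·log₁₀(27.6/4.1) = 93 − 16.56 = 76.44 dB.
Σ 10^(L/10) = 4.639e+07 → L_total = 10·log₁₀(4.639e+07) = 76.66 dB.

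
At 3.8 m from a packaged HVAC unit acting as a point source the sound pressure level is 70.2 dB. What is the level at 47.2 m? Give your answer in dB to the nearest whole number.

For a point source, L₂ = L₁ − 20·log₁₀(r₂/r₁).
L₂ = 70.2 − 20·log₁₀(47.2/3.8) = 70.2 − 21.883 = 48.32 dB.

48 dB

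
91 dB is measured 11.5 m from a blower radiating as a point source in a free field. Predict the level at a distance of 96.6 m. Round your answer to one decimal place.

72.5 dB

Spherical spreading from a point source gives a 20·log₁₀(r₂/r₁) drop.
L₂ = 91 − 20·log₁₀(96.6/11.5) = 91 − 18.486 = 72.51 dB.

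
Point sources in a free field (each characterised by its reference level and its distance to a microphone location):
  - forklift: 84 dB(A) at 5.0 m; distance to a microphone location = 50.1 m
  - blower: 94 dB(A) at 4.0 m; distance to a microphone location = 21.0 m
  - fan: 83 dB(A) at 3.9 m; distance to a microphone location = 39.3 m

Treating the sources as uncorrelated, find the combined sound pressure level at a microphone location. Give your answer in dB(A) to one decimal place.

79.8 dB(A)

Apply inverse-square spreading to bring every level to the receiver, then sum 10^(L/10).
forklift: 84 − 20·log₁₀(50.1/5.0) = 84 − 20.02 = 63.98 dB(A).
blower: 94 − 20·log₁₀(21.0/4.0) = 94 − 14.40 = 79.60 dB(A).
fan: 83 − 20·log₁₀(39.3/3.9) = 83 − 20.07 = 62.93 dB(A).
Σ 10^(L/10) = 9.560e+07 → L_total = 10·log₁₀(9.560e+07) = 79.80 dB(A).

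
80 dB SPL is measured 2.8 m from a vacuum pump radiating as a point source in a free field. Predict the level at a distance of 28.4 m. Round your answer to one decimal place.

59.9 dB SPL

Spherical spreading from a point source gives a 20·log₁₀(r₂/r₁) drop.
L₂ = 80 − 20·log₁₀(28.4/2.8) = 80 − 20.123 = 59.88 dB SPL.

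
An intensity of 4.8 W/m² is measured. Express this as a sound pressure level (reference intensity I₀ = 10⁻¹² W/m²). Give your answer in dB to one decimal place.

126.8 dB

Dividing by I₀ shifts the exponent by 12: I/I₀ = 4.8×10^12.
L = 10·(0.6812 + 12) = 126.81 dB.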